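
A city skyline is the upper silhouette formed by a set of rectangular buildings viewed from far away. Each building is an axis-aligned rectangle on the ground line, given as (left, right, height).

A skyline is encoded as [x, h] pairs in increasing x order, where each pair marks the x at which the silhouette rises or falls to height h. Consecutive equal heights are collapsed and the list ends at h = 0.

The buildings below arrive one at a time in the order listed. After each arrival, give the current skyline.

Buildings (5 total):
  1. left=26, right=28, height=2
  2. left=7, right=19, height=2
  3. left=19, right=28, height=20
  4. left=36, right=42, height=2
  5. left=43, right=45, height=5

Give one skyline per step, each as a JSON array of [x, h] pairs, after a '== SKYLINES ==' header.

== SKYLINES ==
[[26,2],[28,0]]
[[7,2],[19,0],[26,2],[28,0]]
[[7,2],[19,20],[28,0]]
[[7,2],[19,20],[28,0],[36,2],[42,0]]
[[7,2],[19,20],[28,0],[36,2],[42,0],[43,5],[45,0]]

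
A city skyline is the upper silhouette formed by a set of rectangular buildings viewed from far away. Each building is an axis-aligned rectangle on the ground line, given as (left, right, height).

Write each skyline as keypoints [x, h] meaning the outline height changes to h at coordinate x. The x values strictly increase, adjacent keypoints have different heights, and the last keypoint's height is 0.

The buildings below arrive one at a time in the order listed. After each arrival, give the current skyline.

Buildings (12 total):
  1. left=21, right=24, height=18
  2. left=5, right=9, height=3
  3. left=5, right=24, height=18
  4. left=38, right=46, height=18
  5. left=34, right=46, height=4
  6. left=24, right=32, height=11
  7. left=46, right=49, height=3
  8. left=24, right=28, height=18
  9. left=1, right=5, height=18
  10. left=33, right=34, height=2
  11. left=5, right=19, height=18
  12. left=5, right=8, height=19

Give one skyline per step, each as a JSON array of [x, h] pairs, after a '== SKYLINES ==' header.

== SKYLINES ==
[[21,18],[24,0]]
[[5,3],[9,0],[21,18],[24,0]]
[[5,18],[24,0]]
[[5,18],[24,0],[38,18],[46,0]]
[[5,18],[24,0],[34,4],[38,18],[46,0]]
[[5,18],[24,11],[32,0],[34,4],[38,18],[46,0]]
[[5,18],[24,11],[32,0],[34,4],[38,18],[46,3],[49,0]]
[[5,18],[28,11],[32,0],[34,4],[38,18],[46,3],[49,0]]
[[1,18],[28,11],[32,0],[34,4],[38,18],[46,3],[49,0]]
[[1,18],[28,11],[32,0],[33,2],[34,4],[38,18],[46,3],[49,0]]
[[1,18],[28,11],[32,0],[33,2],[34,4],[38,18],[46,3],[49,0]]
[[1,18],[5,19],[8,18],[28,11],[32,0],[33,2],[34,4],[38,18],[46,3],[49,0]]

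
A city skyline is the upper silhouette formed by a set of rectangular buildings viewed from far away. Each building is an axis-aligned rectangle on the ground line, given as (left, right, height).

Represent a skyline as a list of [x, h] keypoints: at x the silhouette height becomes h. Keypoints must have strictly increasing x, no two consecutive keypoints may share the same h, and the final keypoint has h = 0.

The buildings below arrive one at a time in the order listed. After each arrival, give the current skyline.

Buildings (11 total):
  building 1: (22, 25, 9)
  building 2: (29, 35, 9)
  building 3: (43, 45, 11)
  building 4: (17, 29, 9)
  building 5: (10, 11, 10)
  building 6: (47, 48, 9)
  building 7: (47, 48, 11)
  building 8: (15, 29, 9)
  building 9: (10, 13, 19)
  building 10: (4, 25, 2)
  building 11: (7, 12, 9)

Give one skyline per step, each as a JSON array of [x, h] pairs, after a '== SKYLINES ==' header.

== SKYLINES ==
[[22,9],[25,0]]
[[22,9],[25,0],[29,9],[35,0]]
[[22,9],[25,0],[29,9],[35,0],[43,11],[45,0]]
[[17,9],[35,0],[43,11],[45,0]]
[[10,10],[11,0],[17,9],[35,0],[43,11],[45,0]]
[[10,10],[11,0],[17,9],[35,0],[43,11],[45,0],[47,9],[48,0]]
[[10,10],[11,0],[17,9],[35,0],[43,11],[45,0],[47,11],[48,0]]
[[10,10],[11,0],[15,9],[35,0],[43,11],[45,0],[47,11],[48,0]]
[[10,19],[13,0],[15,9],[35,0],[43,11],[45,0],[47,11],[48,0]]
[[4,2],[10,19],[13,2],[15,9],[35,0],[43,11],[45,0],[47,11],[48,0]]
[[4,2],[7,9],[10,19],[13,2],[15,9],[35,0],[43,11],[45,0],[47,11],[48,0]]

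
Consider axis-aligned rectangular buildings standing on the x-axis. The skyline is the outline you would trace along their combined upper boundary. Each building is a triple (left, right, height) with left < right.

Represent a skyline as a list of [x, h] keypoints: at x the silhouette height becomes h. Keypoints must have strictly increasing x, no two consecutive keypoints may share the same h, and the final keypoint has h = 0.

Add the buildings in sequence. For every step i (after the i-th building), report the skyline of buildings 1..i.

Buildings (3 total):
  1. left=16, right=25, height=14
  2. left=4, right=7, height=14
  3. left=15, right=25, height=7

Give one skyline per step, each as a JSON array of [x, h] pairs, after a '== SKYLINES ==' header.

== SKYLINES ==
[[16,14],[25,0]]
[[4,14],[7,0],[16,14],[25,0]]
[[4,14],[7,0],[15,7],[16,14],[25,0]]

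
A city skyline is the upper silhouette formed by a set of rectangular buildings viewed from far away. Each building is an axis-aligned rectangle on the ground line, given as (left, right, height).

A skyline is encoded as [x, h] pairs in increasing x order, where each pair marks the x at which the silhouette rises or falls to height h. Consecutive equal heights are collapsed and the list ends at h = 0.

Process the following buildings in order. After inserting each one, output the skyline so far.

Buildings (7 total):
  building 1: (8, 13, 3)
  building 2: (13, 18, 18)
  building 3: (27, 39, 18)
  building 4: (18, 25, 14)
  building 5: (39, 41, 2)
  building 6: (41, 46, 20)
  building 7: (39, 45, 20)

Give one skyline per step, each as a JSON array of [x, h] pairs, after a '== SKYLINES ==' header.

== SKYLINES ==
[[8,3],[13,0]]
[[8,3],[13,18],[18,0]]
[[8,3],[13,18],[18,0],[27,18],[39,0]]
[[8,3],[13,18],[18,14],[25,0],[27,18],[39,0]]
[[8,3],[13,18],[18,14],[25,0],[27,18],[39,2],[41,0]]
[[8,3],[13,18],[18,14],[25,0],[27,18],[39,2],[41,20],[46,0]]
[[8,3],[13,18],[18,14],[25,0],[27,18],[39,20],[46,0]]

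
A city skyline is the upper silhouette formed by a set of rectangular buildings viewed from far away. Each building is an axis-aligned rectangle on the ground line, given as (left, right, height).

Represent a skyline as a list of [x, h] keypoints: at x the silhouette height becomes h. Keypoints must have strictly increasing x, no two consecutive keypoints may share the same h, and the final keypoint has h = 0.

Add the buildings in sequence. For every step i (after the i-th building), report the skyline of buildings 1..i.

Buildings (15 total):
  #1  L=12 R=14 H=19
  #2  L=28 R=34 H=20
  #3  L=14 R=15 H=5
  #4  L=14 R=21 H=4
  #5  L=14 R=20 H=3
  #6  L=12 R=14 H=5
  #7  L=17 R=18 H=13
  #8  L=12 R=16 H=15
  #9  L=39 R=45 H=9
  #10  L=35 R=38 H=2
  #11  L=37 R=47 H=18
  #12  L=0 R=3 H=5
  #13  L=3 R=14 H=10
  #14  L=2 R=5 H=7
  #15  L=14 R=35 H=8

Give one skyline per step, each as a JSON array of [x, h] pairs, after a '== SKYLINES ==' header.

== SKYLINES ==
[[12,19],[14,0]]
[[12,19],[14,0],[28,20],[34,0]]
[[12,19],[14,5],[15,0],[28,20],[34,0]]
[[12,19],[14,5],[15,4],[21,0],[28,20],[34,0]]
[[12,19],[14,5],[15,4],[21,0],[28,20],[34,0]]
[[12,19],[14,5],[15,4],[21,0],[28,20],[34,0]]
[[12,19],[14,5],[15,4],[17,13],[18,4],[21,0],[28,20],[34,0]]
[[12,19],[14,15],[16,4],[17,13],[18,4],[21,0],[28,20],[34,0]]
[[12,19],[14,15],[16,4],[17,13],[18,4],[21,0],[28,20],[34,0],[39,9],[45,0]]
[[12,19],[14,15],[16,4],[17,13],[18,4],[21,0],[28,20],[34,0],[35,2],[38,0],[39,9],[45,0]]
[[12,19],[14,15],[16,4],[17,13],[18,4],[21,0],[28,20],[34,0],[35,2],[37,18],[47,0]]
[[0,5],[3,0],[12,19],[14,15],[16,4],[17,13],[18,4],[21,0],[28,20],[34,0],[35,2],[37,18],[47,0]]
[[0,5],[3,10],[12,19],[14,15],[16,4],[17,13],[18,4],[21,0],[28,20],[34,0],[35,2],[37,18],[47,0]]
[[0,5],[2,7],[3,10],[12,19],[14,15],[16,4],[17,13],[18,4],[21,0],[28,20],[34,0],[35,2],[37,18],[47,0]]
[[0,5],[2,7],[3,10],[12,19],[14,15],[16,8],[17,13],[18,8],[28,20],[34,8],[35,2],[37,18],[47,0]]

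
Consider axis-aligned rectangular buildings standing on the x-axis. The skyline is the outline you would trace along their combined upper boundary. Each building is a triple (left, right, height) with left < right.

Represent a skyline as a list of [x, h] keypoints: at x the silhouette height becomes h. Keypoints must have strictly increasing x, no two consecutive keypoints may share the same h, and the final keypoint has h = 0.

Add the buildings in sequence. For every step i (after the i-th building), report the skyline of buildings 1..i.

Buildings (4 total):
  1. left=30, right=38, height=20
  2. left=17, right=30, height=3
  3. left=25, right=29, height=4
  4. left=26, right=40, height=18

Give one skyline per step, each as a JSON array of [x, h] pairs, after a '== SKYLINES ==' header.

== SKYLINES ==
[[30,20],[38,0]]
[[17,3],[30,20],[38,0]]
[[17,3],[25,4],[29,3],[30,20],[38,0]]
[[17,3],[25,4],[26,18],[30,20],[38,18],[40,0]]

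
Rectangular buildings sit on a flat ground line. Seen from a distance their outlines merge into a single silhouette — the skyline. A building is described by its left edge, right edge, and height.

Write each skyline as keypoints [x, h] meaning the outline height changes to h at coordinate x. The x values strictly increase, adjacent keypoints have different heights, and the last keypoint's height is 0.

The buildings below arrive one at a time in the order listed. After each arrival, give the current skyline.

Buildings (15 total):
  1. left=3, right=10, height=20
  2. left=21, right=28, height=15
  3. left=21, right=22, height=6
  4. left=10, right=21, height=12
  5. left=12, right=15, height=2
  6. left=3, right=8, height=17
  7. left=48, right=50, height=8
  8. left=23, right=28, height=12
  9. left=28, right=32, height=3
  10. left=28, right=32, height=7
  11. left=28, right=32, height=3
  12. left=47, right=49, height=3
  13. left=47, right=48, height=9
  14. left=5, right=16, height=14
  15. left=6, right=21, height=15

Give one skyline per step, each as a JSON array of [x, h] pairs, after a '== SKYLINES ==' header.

== SKYLINES ==
[[3,20],[10,0]]
[[3,20],[10,0],[21,15],[28,0]]
[[3,20],[10,0],[21,15],[28,0]]
[[3,20],[10,12],[21,15],[28,0]]
[[3,20],[10,12],[21,15],[28,0]]
[[3,20],[10,12],[21,15],[28,0]]
[[3,20],[10,12],[21,15],[28,0],[48,8],[50,0]]
[[3,20],[10,12],[21,15],[28,0],[48,8],[50,0]]
[[3,20],[10,12],[21,15],[28,3],[32,0],[48,8],[50,0]]
[[3,20],[10,12],[21,15],[28,7],[32,0],[48,8],[50,0]]
[[3,20],[10,12],[21,15],[28,7],[32,0],[48,8],[50,0]]
[[3,20],[10,12],[21,15],[28,7],[32,0],[47,3],[48,8],[50,0]]
[[3,20],[10,12],[21,15],[28,7],[32,0],[47,9],[48,8],[50,0]]
[[3,20],[10,14],[16,12],[21,15],[28,7],[32,0],[47,9],[48,8],[50,0]]
[[3,20],[10,15],[28,7],[32,0],[47,9],[48,8],[50,0]]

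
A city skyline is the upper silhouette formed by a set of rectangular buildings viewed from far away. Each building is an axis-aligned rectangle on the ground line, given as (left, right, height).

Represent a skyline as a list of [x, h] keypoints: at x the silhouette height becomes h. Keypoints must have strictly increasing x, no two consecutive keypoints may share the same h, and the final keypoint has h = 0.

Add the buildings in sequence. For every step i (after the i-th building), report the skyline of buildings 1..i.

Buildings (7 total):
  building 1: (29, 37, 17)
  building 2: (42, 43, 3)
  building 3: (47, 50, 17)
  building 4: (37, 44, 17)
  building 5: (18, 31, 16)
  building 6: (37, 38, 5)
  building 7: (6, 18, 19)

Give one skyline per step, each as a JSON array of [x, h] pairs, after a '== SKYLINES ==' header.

== SKYLINES ==
[[29,17],[37,0]]
[[29,17],[37,0],[42,3],[43,0]]
[[29,17],[37,0],[42,3],[43,0],[47,17],[50,0]]
[[29,17],[44,0],[47,17],[50,0]]
[[18,16],[29,17],[44,0],[47,17],[50,0]]
[[18,16],[29,17],[44,0],[47,17],[50,0]]
[[6,19],[18,16],[29,17],[44,0],[47,17],[50,0]]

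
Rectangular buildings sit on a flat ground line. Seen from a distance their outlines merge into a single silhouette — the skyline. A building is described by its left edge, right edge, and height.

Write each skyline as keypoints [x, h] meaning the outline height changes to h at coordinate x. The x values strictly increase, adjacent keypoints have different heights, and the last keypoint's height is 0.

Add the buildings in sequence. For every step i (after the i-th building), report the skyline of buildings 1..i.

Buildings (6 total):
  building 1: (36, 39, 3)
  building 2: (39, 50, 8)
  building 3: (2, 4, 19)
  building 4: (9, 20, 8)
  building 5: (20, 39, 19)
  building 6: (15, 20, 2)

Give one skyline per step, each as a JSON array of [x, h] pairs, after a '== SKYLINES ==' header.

== SKYLINES ==
[[36,3],[39,0]]
[[36,3],[39,8],[50,0]]
[[2,19],[4,0],[36,3],[39,8],[50,0]]
[[2,19],[4,0],[9,8],[20,0],[36,3],[39,8],[50,0]]
[[2,19],[4,0],[9,8],[20,19],[39,8],[50,0]]
[[2,19],[4,0],[9,8],[20,19],[39,8],[50,0]]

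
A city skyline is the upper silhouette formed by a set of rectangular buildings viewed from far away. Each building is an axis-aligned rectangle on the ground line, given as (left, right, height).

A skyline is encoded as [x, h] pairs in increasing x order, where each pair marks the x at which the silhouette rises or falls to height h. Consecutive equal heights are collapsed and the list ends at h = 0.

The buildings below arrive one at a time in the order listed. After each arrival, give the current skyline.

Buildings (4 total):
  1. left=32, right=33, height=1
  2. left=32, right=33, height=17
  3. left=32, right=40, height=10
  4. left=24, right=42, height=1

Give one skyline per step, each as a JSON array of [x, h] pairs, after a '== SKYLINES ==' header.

== SKYLINES ==
[[32,1],[33,0]]
[[32,17],[33,0]]
[[32,17],[33,10],[40,0]]
[[24,1],[32,17],[33,10],[40,1],[42,0]]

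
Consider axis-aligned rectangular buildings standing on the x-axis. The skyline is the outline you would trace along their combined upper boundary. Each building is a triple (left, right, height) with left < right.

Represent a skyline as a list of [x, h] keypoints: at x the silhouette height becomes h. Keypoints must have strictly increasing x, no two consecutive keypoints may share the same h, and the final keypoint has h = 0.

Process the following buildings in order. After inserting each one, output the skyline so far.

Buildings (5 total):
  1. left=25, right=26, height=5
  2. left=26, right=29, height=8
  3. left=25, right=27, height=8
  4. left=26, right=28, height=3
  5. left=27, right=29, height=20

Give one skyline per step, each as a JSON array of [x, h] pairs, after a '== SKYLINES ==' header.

== SKYLINES ==
[[25,5],[26,0]]
[[25,5],[26,8],[29,0]]
[[25,8],[29,0]]
[[25,8],[29,0]]
[[25,8],[27,20],[29,0]]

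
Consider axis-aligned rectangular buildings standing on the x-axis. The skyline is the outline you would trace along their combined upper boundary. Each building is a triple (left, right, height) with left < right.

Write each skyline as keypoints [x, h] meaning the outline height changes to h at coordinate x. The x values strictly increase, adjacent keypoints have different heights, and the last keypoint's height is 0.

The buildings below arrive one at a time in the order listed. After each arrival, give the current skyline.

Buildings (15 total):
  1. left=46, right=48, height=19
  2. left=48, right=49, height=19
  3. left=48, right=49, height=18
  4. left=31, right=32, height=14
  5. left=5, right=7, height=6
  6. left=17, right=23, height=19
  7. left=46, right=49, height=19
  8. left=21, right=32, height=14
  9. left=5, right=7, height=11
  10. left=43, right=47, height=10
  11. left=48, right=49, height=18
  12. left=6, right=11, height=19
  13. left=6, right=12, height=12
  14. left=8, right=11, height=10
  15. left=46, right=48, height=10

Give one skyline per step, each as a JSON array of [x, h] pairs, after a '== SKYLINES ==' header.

== SKYLINES ==
[[46,19],[48,0]]
[[46,19],[49,0]]
[[46,19],[49,0]]
[[31,14],[32,0],[46,19],[49,0]]
[[5,6],[7,0],[31,14],[32,0],[46,19],[49,0]]
[[5,6],[7,0],[17,19],[23,0],[31,14],[32,0],[46,19],[49,0]]
[[5,6],[7,0],[17,19],[23,0],[31,14],[32,0],[46,19],[49,0]]
[[5,6],[7,0],[17,19],[23,14],[32,0],[46,19],[49,0]]
[[5,11],[7,0],[17,19],[23,14],[32,0],[46,19],[49,0]]
[[5,11],[7,0],[17,19],[23,14],[32,0],[43,10],[46,19],[49,0]]
[[5,11],[7,0],[17,19],[23,14],[32,0],[43,10],[46,19],[49,0]]
[[5,11],[6,19],[11,0],[17,19],[23,14],[32,0],[43,10],[46,19],[49,0]]
[[5,11],[6,19],[11,12],[12,0],[17,19],[23,14],[32,0],[43,10],[46,19],[49,0]]
[[5,11],[6,19],[11,12],[12,0],[17,19],[23,14],[32,0],[43,10],[46,19],[49,0]]
[[5,11],[6,19],[11,12],[12,0],[17,19],[23,14],[32,0],[43,10],[46,19],[49,0]]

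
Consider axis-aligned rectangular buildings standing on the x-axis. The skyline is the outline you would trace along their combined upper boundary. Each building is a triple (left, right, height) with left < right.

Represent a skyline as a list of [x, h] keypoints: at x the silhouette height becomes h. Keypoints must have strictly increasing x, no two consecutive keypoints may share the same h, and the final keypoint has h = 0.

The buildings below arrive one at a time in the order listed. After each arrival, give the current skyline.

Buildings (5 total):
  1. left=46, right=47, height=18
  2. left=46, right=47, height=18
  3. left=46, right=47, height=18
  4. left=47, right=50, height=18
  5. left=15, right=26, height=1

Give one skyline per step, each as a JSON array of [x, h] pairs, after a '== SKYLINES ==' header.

== SKYLINES ==
[[46,18],[47,0]]
[[46,18],[47,0]]
[[46,18],[47,0]]
[[46,18],[50,0]]
[[15,1],[26,0],[46,18],[50,0]]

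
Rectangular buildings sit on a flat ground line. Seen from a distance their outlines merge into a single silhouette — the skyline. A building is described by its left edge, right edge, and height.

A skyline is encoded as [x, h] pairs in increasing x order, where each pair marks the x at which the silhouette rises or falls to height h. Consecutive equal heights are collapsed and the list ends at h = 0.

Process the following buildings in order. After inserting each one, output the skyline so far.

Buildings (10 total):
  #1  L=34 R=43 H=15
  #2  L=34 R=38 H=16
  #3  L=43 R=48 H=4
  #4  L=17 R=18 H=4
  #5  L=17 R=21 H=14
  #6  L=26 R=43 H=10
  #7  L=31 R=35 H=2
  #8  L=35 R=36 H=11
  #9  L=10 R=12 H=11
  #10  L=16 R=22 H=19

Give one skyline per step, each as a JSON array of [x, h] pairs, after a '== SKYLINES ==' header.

== SKYLINES ==
[[34,15],[43,0]]
[[34,16],[38,15],[43,0]]
[[34,16],[38,15],[43,4],[48,0]]
[[17,4],[18,0],[34,16],[38,15],[43,4],[48,0]]
[[17,14],[21,0],[34,16],[38,15],[43,4],[48,0]]
[[17,14],[21,0],[26,10],[34,16],[38,15],[43,4],[48,0]]
[[17,14],[21,0],[26,10],[34,16],[38,15],[43,4],[48,0]]
[[17,14],[21,0],[26,10],[34,16],[38,15],[43,4],[48,0]]
[[10,11],[12,0],[17,14],[21,0],[26,10],[34,16],[38,15],[43,4],[48,0]]
[[10,11],[12,0],[16,19],[22,0],[26,10],[34,16],[38,15],[43,4],[48,0]]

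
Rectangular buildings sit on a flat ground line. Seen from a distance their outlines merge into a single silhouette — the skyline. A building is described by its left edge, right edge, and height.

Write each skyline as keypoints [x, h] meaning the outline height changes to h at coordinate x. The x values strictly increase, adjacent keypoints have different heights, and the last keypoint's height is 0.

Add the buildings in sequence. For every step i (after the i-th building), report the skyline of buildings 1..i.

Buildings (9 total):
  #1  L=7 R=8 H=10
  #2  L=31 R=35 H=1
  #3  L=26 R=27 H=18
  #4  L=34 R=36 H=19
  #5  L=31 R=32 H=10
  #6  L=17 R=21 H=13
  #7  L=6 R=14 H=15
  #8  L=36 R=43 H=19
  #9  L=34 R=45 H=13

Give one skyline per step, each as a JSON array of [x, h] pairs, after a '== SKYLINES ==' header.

== SKYLINES ==
[[7,10],[8,0]]
[[7,10],[8,0],[31,1],[35,0]]
[[7,10],[8,0],[26,18],[27,0],[31,1],[35,0]]
[[7,10],[8,0],[26,18],[27,0],[31,1],[34,19],[36,0]]
[[7,10],[8,0],[26,18],[27,0],[31,10],[32,1],[34,19],[36,0]]
[[7,10],[8,0],[17,13],[21,0],[26,18],[27,0],[31,10],[32,1],[34,19],[36,0]]
[[6,15],[14,0],[17,13],[21,0],[26,18],[27,0],[31,10],[32,1],[34,19],[36,0]]
[[6,15],[14,0],[17,13],[21,0],[26,18],[27,0],[31,10],[32,1],[34,19],[43,0]]
[[6,15],[14,0],[17,13],[21,0],[26,18],[27,0],[31,10],[32,1],[34,19],[43,13],[45,0]]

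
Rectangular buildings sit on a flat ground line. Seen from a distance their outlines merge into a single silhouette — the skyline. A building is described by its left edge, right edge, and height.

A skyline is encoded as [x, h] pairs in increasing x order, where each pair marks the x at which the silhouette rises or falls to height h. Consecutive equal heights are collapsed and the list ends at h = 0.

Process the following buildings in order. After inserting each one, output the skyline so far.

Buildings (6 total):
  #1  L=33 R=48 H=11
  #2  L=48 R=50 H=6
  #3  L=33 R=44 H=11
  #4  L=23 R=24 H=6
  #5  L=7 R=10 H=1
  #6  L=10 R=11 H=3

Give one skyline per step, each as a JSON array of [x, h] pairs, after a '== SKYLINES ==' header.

== SKYLINES ==
[[33,11],[48,0]]
[[33,11],[48,6],[50,0]]
[[33,11],[48,6],[50,0]]
[[23,6],[24,0],[33,11],[48,6],[50,0]]
[[7,1],[10,0],[23,6],[24,0],[33,11],[48,6],[50,0]]
[[7,1],[10,3],[11,0],[23,6],[24,0],[33,11],[48,6],[50,0]]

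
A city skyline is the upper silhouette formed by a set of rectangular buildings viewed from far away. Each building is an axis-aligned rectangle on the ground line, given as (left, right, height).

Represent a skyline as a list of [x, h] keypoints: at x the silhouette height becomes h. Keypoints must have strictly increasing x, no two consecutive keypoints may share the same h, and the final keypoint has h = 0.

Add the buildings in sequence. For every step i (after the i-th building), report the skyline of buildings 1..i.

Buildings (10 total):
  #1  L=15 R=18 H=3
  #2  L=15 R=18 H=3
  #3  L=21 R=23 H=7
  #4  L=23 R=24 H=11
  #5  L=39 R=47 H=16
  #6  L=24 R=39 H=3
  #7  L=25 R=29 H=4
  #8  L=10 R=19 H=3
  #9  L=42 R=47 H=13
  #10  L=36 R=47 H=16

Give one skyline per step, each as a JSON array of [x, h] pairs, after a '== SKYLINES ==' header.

== SKYLINES ==
[[15,3],[18,0]]
[[15,3],[18,0]]
[[15,3],[18,0],[21,7],[23,0]]
[[15,3],[18,0],[21,7],[23,11],[24,0]]
[[15,3],[18,0],[21,7],[23,11],[24,0],[39,16],[47,0]]
[[15,3],[18,0],[21,7],[23,11],[24,3],[39,16],[47,0]]
[[15,3],[18,0],[21,7],[23,11],[24,3],[25,4],[29,3],[39,16],[47,0]]
[[10,3],[19,0],[21,7],[23,11],[24,3],[25,4],[29,3],[39,16],[47,0]]
[[10,3],[19,0],[21,7],[23,11],[24,3],[25,4],[29,3],[39,16],[47,0]]
[[10,3],[19,0],[21,7],[23,11],[24,3],[25,4],[29,3],[36,16],[47,0]]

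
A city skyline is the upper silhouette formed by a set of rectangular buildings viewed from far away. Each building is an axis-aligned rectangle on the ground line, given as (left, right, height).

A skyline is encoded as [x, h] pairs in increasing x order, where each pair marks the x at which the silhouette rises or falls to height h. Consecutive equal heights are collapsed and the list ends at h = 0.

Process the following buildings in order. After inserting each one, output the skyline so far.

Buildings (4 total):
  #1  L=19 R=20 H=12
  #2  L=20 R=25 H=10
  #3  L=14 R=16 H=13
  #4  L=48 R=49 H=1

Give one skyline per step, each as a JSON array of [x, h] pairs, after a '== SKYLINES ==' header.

== SKYLINES ==
[[19,12],[20,0]]
[[19,12],[20,10],[25,0]]
[[14,13],[16,0],[19,12],[20,10],[25,0]]
[[14,13],[16,0],[19,12],[20,10],[25,0],[48,1],[49,0]]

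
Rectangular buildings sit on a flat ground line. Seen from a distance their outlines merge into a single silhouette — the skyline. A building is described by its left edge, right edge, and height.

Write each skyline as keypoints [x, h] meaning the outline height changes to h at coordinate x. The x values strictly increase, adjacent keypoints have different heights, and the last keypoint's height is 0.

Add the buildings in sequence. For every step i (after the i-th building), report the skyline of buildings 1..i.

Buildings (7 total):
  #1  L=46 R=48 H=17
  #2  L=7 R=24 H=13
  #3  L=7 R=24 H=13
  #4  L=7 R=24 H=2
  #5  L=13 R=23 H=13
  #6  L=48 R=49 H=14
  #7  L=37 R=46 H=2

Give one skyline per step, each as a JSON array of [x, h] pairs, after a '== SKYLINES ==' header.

== SKYLINES ==
[[46,17],[48,0]]
[[7,13],[24,0],[46,17],[48,0]]
[[7,13],[24,0],[46,17],[48,0]]
[[7,13],[24,0],[46,17],[48,0]]
[[7,13],[24,0],[46,17],[48,0]]
[[7,13],[24,0],[46,17],[48,14],[49,0]]
[[7,13],[24,0],[37,2],[46,17],[48,14],[49,0]]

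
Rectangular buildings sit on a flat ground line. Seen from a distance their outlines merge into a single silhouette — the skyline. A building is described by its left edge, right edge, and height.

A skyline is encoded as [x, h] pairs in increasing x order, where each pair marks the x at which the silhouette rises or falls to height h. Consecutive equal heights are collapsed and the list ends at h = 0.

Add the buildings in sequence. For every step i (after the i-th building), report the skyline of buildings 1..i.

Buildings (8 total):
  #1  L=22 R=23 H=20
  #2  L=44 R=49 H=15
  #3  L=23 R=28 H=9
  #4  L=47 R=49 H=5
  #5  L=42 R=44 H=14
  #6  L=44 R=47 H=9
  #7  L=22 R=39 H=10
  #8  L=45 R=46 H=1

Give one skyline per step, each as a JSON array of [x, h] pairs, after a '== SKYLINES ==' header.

== SKYLINES ==
[[22,20],[23,0]]
[[22,20],[23,0],[44,15],[49,0]]
[[22,20],[23,9],[28,0],[44,15],[49,0]]
[[22,20],[23,9],[28,0],[44,15],[49,0]]
[[22,20],[23,9],[28,0],[42,14],[44,15],[49,0]]
[[22,20],[23,9],[28,0],[42,14],[44,15],[49,0]]
[[22,20],[23,10],[39,0],[42,14],[44,15],[49,0]]
[[22,20],[23,10],[39,0],[42,14],[44,15],[49,0]]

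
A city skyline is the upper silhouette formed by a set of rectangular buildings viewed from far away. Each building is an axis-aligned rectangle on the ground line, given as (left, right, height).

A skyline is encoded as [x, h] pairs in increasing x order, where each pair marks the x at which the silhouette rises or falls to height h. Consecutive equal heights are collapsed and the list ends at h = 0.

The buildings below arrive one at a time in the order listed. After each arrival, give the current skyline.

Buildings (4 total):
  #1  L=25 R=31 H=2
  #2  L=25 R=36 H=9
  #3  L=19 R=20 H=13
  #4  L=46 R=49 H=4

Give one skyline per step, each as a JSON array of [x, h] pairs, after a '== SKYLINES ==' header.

== SKYLINES ==
[[25,2],[31,0]]
[[25,9],[36,0]]
[[19,13],[20,0],[25,9],[36,0]]
[[19,13],[20,0],[25,9],[36,0],[46,4],[49,0]]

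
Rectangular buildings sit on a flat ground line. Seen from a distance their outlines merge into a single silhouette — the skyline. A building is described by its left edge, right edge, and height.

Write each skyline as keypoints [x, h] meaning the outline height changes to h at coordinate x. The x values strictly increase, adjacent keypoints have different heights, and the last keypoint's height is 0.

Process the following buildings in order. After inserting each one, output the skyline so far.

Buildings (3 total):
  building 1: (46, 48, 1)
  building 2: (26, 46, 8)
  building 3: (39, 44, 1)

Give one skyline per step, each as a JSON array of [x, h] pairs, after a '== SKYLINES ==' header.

== SKYLINES ==
[[46,1],[48,0]]
[[26,8],[46,1],[48,0]]
[[26,8],[46,1],[48,0]]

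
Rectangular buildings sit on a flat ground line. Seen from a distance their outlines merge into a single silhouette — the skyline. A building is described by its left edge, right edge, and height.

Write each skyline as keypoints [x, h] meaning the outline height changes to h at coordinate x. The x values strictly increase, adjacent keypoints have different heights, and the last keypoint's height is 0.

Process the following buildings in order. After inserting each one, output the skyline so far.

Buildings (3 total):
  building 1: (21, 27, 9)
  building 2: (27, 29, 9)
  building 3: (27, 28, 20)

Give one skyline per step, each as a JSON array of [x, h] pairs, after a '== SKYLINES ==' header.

== SKYLINES ==
[[21,9],[27,0]]
[[21,9],[29,0]]
[[21,9],[27,20],[28,9],[29,0]]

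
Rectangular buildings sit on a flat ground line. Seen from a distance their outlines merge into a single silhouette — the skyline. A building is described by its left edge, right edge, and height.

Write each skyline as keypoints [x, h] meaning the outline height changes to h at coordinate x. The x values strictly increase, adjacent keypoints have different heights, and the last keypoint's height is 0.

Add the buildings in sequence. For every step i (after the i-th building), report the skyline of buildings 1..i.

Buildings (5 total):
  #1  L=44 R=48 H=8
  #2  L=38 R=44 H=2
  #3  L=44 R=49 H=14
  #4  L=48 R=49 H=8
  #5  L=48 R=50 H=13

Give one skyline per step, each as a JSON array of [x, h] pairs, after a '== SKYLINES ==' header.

== SKYLINES ==
[[44,8],[48,0]]
[[38,2],[44,8],[48,0]]
[[38,2],[44,14],[49,0]]
[[38,2],[44,14],[49,0]]
[[38,2],[44,14],[49,13],[50,0]]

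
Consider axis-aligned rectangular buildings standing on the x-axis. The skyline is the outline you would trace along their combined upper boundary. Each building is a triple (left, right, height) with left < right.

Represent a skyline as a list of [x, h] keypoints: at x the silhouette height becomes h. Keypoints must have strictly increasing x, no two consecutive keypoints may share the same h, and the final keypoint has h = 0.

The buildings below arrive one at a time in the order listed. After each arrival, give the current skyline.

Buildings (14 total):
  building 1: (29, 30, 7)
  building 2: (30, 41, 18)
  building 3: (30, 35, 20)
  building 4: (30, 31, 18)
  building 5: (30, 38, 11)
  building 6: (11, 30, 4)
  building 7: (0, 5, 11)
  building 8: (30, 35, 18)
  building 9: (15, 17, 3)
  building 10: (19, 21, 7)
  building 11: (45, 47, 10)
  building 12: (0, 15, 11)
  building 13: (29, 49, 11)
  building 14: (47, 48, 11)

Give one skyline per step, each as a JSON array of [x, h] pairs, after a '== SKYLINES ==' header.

== SKYLINES ==
[[29,7],[30,0]]
[[29,7],[30,18],[41,0]]
[[29,7],[30,20],[35,18],[41,0]]
[[29,7],[30,20],[35,18],[41,0]]
[[29,7],[30,20],[35,18],[41,0]]
[[11,4],[29,7],[30,20],[35,18],[41,0]]
[[0,11],[5,0],[11,4],[29,7],[30,20],[35,18],[41,0]]
[[0,11],[5,0],[11,4],[29,7],[30,20],[35,18],[41,0]]
[[0,11],[5,0],[11,4],[29,7],[30,20],[35,18],[41,0]]
[[0,11],[5,0],[11,4],[19,7],[21,4],[29,7],[30,20],[35,18],[41,0]]
[[0,11],[5,0],[11,4],[19,7],[21,4],[29,7],[30,20],[35,18],[41,0],[45,10],[47,0]]
[[0,11],[15,4],[19,7],[21,4],[29,7],[30,20],[35,18],[41,0],[45,10],[47,0]]
[[0,11],[15,4],[19,7],[21,4],[29,11],[30,20],[35,18],[41,11],[49,0]]
[[0,11],[15,4],[19,7],[21,4],[29,11],[30,20],[35,18],[41,11],[49,0]]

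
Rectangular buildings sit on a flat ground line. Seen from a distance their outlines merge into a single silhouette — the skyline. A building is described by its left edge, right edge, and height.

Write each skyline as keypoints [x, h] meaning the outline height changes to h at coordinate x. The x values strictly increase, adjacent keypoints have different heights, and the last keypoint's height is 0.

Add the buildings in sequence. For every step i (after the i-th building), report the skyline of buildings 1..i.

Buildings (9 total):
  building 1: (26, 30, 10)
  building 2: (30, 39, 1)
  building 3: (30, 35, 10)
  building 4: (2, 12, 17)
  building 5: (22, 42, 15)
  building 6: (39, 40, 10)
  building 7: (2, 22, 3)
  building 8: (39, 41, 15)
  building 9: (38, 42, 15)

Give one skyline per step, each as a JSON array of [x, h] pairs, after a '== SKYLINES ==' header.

== SKYLINES ==
[[26,10],[30,0]]
[[26,10],[30,1],[39,0]]
[[26,10],[35,1],[39,0]]
[[2,17],[12,0],[26,10],[35,1],[39,0]]
[[2,17],[12,0],[22,15],[42,0]]
[[2,17],[12,0],[22,15],[42,0]]
[[2,17],[12,3],[22,15],[42,0]]
[[2,17],[12,3],[22,15],[42,0]]
[[2,17],[12,3],[22,15],[42,0]]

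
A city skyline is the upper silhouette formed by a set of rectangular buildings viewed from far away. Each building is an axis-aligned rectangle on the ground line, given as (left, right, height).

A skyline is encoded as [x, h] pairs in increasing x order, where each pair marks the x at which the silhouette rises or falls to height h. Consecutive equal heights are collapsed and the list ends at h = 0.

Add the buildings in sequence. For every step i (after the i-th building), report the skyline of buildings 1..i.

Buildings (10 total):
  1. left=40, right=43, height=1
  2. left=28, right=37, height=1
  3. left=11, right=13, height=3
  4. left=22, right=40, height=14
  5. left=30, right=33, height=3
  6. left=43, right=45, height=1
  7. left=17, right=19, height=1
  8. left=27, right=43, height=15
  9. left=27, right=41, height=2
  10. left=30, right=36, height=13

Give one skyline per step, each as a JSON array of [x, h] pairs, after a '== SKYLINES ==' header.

== SKYLINES ==
[[40,1],[43,0]]
[[28,1],[37,0],[40,1],[43,0]]
[[11,3],[13,0],[28,1],[37,0],[40,1],[43,0]]
[[11,3],[13,0],[22,14],[40,1],[43,0]]
[[11,3],[13,0],[22,14],[40,1],[43,0]]
[[11,3],[13,0],[22,14],[40,1],[45,0]]
[[11,3],[13,0],[17,1],[19,0],[22,14],[40,1],[45,0]]
[[11,3],[13,0],[17,1],[19,0],[22,14],[27,15],[43,1],[45,0]]
[[11,3],[13,0],[17,1],[19,0],[22,14],[27,15],[43,1],[45,0]]
[[11,3],[13,0],[17,1],[19,0],[22,14],[27,15],[43,1],[45,0]]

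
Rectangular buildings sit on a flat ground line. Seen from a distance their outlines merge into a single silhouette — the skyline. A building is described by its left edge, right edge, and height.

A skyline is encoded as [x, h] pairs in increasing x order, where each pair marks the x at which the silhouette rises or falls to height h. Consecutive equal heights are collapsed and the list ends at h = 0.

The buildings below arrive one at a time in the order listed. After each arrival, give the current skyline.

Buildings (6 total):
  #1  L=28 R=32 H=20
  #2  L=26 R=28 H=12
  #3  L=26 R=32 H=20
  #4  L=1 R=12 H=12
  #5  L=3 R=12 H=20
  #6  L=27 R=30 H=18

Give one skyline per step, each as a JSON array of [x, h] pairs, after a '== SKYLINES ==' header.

== SKYLINES ==
[[28,20],[32,0]]
[[26,12],[28,20],[32,0]]
[[26,20],[32,0]]
[[1,12],[12,0],[26,20],[32,0]]
[[1,12],[3,20],[12,0],[26,20],[32,0]]
[[1,12],[3,20],[12,0],[26,20],[32,0]]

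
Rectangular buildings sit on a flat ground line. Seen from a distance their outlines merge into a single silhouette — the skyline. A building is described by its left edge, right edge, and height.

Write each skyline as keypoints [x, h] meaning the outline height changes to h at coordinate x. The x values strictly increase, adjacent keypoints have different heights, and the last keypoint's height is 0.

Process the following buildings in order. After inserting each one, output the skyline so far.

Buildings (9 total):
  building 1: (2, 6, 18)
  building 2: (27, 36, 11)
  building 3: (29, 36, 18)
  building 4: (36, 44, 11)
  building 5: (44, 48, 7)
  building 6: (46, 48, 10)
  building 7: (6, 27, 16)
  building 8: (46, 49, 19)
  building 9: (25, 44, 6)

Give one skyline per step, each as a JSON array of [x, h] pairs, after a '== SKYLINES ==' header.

== SKYLINES ==
[[2,18],[6,0]]
[[2,18],[6,0],[27,11],[36,0]]
[[2,18],[6,0],[27,11],[29,18],[36,0]]
[[2,18],[6,0],[27,11],[29,18],[36,11],[44,0]]
[[2,18],[6,0],[27,11],[29,18],[36,11],[44,7],[48,0]]
[[2,18],[6,0],[27,11],[29,18],[36,11],[44,7],[46,10],[48,0]]
[[2,18],[6,16],[27,11],[29,18],[36,11],[44,7],[46,10],[48,0]]
[[2,18],[6,16],[27,11],[29,18],[36,11],[44,7],[46,19],[49,0]]
[[2,18],[6,16],[27,11],[29,18],[36,11],[44,7],[46,19],[49,0]]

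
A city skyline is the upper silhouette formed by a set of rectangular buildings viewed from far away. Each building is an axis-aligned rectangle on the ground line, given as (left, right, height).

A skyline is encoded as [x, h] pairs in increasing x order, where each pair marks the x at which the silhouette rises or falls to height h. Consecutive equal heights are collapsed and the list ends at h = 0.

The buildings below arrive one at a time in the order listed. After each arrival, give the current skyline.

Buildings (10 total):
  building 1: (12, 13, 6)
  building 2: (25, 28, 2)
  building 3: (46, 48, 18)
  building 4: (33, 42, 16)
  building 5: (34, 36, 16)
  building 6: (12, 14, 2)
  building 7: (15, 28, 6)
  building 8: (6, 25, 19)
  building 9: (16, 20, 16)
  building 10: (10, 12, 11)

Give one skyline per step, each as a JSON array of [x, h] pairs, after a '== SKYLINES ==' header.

== SKYLINES ==
[[12,6],[13,0]]
[[12,6],[13,0],[25,2],[28,0]]
[[12,6],[13,0],[25,2],[28,0],[46,18],[48,0]]
[[12,6],[13,0],[25,2],[28,0],[33,16],[42,0],[46,18],[48,0]]
[[12,6],[13,0],[25,2],[28,0],[33,16],[42,0],[46,18],[48,0]]
[[12,6],[13,2],[14,0],[25,2],[28,0],[33,16],[42,0],[46,18],[48,0]]
[[12,6],[13,2],[14,0],[15,6],[28,0],[33,16],[42,0],[46,18],[48,0]]
[[6,19],[25,6],[28,0],[33,16],[42,0],[46,18],[48,0]]
[[6,19],[25,6],[28,0],[33,16],[42,0],[46,18],[48,0]]
[[6,19],[25,6],[28,0],[33,16],[42,0],[46,18],[48,0]]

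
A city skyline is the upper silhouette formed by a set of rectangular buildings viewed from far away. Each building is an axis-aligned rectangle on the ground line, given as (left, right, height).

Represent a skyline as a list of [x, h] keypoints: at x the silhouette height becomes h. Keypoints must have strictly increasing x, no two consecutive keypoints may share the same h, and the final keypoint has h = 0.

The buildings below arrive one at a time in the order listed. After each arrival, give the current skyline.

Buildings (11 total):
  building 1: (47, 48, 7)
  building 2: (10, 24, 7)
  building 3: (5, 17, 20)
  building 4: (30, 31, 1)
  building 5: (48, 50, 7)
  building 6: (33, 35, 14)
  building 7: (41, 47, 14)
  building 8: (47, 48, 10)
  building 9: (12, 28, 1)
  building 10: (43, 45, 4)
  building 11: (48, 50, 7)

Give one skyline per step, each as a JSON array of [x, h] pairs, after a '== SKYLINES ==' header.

== SKYLINES ==
[[47,7],[48,0]]
[[10,7],[24,0],[47,7],[48,0]]
[[5,20],[17,7],[24,0],[47,7],[48,0]]
[[5,20],[17,7],[24,0],[30,1],[31,0],[47,7],[48,0]]
[[5,20],[17,7],[24,0],[30,1],[31,0],[47,7],[50,0]]
[[5,20],[17,7],[24,0],[30,1],[31,0],[33,14],[35,0],[47,7],[50,0]]
[[5,20],[17,7],[24,0],[30,1],[31,0],[33,14],[35,0],[41,14],[47,7],[50,0]]
[[5,20],[17,7],[24,0],[30,1],[31,0],[33,14],[35,0],[41,14],[47,10],[48,7],[50,0]]
[[5,20],[17,7],[24,1],[28,0],[30,1],[31,0],[33,14],[35,0],[41,14],[47,10],[48,7],[50,0]]
[[5,20],[17,7],[24,1],[28,0],[30,1],[31,0],[33,14],[35,0],[41,14],[47,10],[48,7],[50,0]]
[[5,20],[17,7],[24,1],[28,0],[30,1],[31,0],[33,14],[35,0],[41,14],[47,10],[48,7],[50,0]]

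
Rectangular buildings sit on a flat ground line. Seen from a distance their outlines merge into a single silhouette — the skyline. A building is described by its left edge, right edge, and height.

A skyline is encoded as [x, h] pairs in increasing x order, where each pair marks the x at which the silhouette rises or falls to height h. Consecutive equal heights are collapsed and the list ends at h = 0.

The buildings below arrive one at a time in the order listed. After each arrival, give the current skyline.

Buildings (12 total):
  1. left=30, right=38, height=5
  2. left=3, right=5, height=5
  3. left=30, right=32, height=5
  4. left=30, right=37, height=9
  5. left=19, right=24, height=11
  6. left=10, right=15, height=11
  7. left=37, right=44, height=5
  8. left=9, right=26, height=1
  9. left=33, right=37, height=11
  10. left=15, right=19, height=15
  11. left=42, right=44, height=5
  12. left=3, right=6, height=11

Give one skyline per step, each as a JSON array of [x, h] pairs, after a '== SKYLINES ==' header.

== SKYLINES ==
[[30,5],[38,0]]
[[3,5],[5,0],[30,5],[38,0]]
[[3,5],[5,0],[30,5],[38,0]]
[[3,5],[5,0],[30,9],[37,5],[38,0]]
[[3,5],[5,0],[19,11],[24,0],[30,9],[37,5],[38,0]]
[[3,5],[5,0],[10,11],[15,0],[19,11],[24,0],[30,9],[37,5],[38,0]]
[[3,5],[5,0],[10,11],[15,0],[19,11],[24,0],[30,9],[37,5],[44,0]]
[[3,5],[5,0],[9,1],[10,11],[15,1],[19,11],[24,1],[26,0],[30,9],[37,5],[44,0]]
[[3,5],[5,0],[9,1],[10,11],[15,1],[19,11],[24,1],[26,0],[30,9],[33,11],[37,5],[44,0]]
[[3,5],[5,0],[9,1],[10,11],[15,15],[19,11],[24,1],[26,0],[30,9],[33,11],[37,5],[44,0]]
[[3,5],[5,0],[9,1],[10,11],[15,15],[19,11],[24,1],[26,0],[30,9],[33,11],[37,5],[44,0]]
[[3,11],[6,0],[9,1],[10,11],[15,15],[19,11],[24,1],[26,0],[30,9],[33,11],[37,5],[44,0]]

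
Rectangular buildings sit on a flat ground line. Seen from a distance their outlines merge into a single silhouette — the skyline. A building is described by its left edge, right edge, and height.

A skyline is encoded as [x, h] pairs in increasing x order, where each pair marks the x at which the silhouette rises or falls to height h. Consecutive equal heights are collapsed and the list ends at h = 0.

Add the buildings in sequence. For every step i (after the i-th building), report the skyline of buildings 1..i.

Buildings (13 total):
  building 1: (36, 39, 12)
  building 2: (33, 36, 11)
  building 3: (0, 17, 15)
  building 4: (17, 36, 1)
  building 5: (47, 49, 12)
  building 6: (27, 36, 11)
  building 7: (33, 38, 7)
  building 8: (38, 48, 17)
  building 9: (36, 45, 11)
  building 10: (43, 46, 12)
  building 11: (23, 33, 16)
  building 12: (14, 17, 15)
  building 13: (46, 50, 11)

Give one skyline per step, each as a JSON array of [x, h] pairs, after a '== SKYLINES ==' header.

== SKYLINES ==
[[36,12],[39,0]]
[[33,11],[36,12],[39,0]]
[[0,15],[17,0],[33,11],[36,12],[39,0]]
[[0,15],[17,1],[33,11],[36,12],[39,0]]
[[0,15],[17,1],[33,11],[36,12],[39,0],[47,12],[49,0]]
[[0,15],[17,1],[27,11],[36,12],[39,0],[47,12],[49,0]]
[[0,15],[17,1],[27,11],[36,12],[39,0],[47,12],[49,0]]
[[0,15],[17,1],[27,11],[36,12],[38,17],[48,12],[49,0]]
[[0,15],[17,1],[27,11],[36,12],[38,17],[48,12],[49,0]]
[[0,15],[17,1],[27,11],[36,12],[38,17],[48,12],[49,0]]
[[0,15],[17,1],[23,16],[33,11],[36,12],[38,17],[48,12],[49,0]]
[[0,15],[17,1],[23,16],[33,11],[36,12],[38,17],[48,12],[49,0]]
[[0,15],[17,1],[23,16],[33,11],[36,12],[38,17],[48,12],[49,11],[50,0]]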